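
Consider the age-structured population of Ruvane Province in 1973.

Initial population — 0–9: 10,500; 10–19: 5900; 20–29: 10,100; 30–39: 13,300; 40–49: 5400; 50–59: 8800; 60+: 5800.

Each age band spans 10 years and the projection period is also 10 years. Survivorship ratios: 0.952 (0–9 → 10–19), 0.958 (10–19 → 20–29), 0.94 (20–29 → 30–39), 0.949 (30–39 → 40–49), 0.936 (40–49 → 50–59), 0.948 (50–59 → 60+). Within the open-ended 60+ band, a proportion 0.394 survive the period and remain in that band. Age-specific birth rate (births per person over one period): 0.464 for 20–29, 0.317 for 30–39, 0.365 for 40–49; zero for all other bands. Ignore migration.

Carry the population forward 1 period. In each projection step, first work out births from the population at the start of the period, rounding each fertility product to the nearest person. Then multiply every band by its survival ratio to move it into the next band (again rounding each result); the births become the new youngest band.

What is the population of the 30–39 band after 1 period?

9494

Call the bands 1 to 7, youngest first.
[period 1]
Births: 10100 × 0.464 = 4686, 13300 × 0.317 = 4216, 5400 × 0.365 = 1971 ⇒ total 10873
Band 2: 10500 × 0.952 = 9996
Band 3: 5900 × 0.958 = 5652
Band 4: 10100 × 0.94 = 9494
Band 5: 13300 × 0.949 = 12622
Band 6: 5400 × 0.936 = 5054
Band 7: 8800 × 0.948 + 5800 × 0.394 = 8342 + 2285 = 10627
Population now: 0–9=10873, 10–19=9996, 20–29=5652, 30–39=9494, 40–49=12622, 50–59=5054, 60+=10627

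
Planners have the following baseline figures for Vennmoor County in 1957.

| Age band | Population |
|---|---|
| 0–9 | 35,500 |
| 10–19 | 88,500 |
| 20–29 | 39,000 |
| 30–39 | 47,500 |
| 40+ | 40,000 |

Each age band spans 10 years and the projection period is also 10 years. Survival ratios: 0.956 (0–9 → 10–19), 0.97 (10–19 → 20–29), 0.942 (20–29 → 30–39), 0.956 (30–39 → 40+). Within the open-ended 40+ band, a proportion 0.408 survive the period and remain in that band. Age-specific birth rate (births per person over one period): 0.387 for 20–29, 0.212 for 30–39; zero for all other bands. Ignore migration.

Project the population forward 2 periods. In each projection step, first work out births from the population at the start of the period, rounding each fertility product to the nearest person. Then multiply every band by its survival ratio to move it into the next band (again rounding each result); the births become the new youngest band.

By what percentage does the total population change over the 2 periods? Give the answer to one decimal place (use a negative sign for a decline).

-4.5

Numbering the bands 1..5 from youngest to oldest:
Period 1:
Births: 39000 × 0.387 = 15093  |  47500 × 0.212 = 10070 — total 25163
Band 2: 35500 × 0.956 = 33938
Band 3: 88500 × 0.97 = 85845
Band 4: 39000 × 0.942 = 36738
Band 5: 47500 × 0.956 + 40000 × 0.408 = 45410 + 16320 = 61730
→ [25163, 33938, 85845, 36738, 61730]
Period 2:
Births: 85845 × 0.387 = 33222  |  36738 × 0.212 = 7788 — total 41010
Band 2: 25163 × 0.956 = 24056
Band 3: 33938 × 0.97 = 32920
Band 4: 85845 × 0.942 = 80866
Band 5: 36738 × 0.956 + 61730 × 0.408 = 35122 + 25186 = 60308
→ [41010, 24056, 32920, 80866, 60308]
Total: 250500 → 239160; change = -11340; percentage change = -4.5%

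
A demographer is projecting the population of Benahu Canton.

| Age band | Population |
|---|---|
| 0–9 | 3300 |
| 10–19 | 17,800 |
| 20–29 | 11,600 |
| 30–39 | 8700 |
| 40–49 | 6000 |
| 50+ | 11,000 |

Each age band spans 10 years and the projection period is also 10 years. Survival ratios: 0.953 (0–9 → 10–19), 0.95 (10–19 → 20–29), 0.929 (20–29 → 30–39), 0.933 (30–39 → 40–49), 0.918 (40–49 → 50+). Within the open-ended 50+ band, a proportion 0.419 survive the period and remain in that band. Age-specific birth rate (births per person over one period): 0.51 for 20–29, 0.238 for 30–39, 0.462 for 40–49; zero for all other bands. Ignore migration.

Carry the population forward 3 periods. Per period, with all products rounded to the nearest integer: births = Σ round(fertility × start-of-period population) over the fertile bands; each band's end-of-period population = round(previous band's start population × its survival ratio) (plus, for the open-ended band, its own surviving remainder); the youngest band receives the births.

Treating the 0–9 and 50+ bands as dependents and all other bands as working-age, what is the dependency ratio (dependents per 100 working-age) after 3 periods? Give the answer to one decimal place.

Let band 1 be 0–9 through band 6 = 50+.
— Period 1 —
Births: 11600 × 0.51 = 5916 ; 8700 × 0.238 = 2071 ; 6000 × 0.462 = 2772 → total 10759
Band 2: 3300 × 0.953 = 3145
Band 3: 17800 × 0.95 = 16910
Band 4: 11600 × 0.929 = 10776
Band 5: 8700 × 0.933 = 8117
Band 6: 6000 × 0.918 + 11000 × 0.419 = 5508 + 4609 = 10117
Population now: 0–9=10759, 10–19=3145, 20–29=16910, 30–39=10776, 40–49=8117, 50+=10117
— Period 2 —
Births: 16910 × 0.51 = 8624 ; 10776 × 0.238 = 2565 ; 8117 × 0.462 = 3750 → total 14939
Band 2: 10759 × 0.953 = 10253
Band 3: 3145 × 0.95 = 2988
Band 4: 16910 × 0.929 = 15709
Band 5: 10776 × 0.933 = 10054
Band 6: 8117 × 0.918 + 10117 × 0.419 = 7451 + 4239 = 11690
Population now: 0–9=14939, 10–19=10253, 20–29=2988, 30–39=15709, 40–49=10054, 50+=11690
— Period 3 —
Births: 2988 × 0.51 = 1524 ; 15709 × 0.238 = 3739 ; 10054 × 0.462 = 4645 → total 9908
Band 2: 14939 × 0.953 = 14237
Band 3: 10253 × 0.95 = 9740
Band 4: 2988 × 0.929 = 2776
Band 5: 15709 × 0.933 = 14656
Band 6: 10054 × 0.918 + 11690 × 0.419 = 9230 + 4898 = 14128
Population now: 0–9=9908, 10–19=14237, 20–29=9740, 30–39=2776, 40–49=14656, 50+=14128
Dependents (band 0–9 + band 50+) = 9908 + 14128 = 24036; working-age = 41409; ratio = 24036/41409 × 100 = 58.0

58.0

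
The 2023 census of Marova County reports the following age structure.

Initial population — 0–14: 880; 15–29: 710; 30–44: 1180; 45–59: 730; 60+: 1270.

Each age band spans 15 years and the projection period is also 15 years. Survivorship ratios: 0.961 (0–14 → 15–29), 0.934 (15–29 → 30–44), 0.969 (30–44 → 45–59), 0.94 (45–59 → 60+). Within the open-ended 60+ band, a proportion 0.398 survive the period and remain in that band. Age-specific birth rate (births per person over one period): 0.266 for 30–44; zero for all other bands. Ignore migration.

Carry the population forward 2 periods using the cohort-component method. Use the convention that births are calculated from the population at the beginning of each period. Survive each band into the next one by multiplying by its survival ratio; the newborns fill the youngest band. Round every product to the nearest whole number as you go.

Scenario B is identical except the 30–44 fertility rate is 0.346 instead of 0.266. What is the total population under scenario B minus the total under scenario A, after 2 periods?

(Groups numbered youngest = 1 to oldest = 5.)
Period 1.
Births: 1180 × 0.266 = 314
Group 2: 880 × 0.961 = 846
Group 3: 710 × 0.934 = 663
Group 4: 1180 × 0.969 = 1143
Group 5: 730 × 0.94 + 1270 × 0.398 = 686 + 505 = 1191
Population now: 0–14=314, 15–29=846, 30–44=663, 45–59=1143, 60+=1191
Period 2.
Births: 663 × 0.266 = 176
Group 2: 314 × 0.961 = 302
Group 3: 846 × 0.934 = 790
Group 4: 663 × 0.969 = 642
Group 5: 1143 × 0.94 + 1191 × 0.398 = 1074 + 474 = 1548
Population now: 0–14=176, 15–29=302, 30–44=790, 45–59=642, 60+=1548
Scenario A total after 2 periods: 3458
Scenario B projection —
Period 1.
Births: 1180 × 0.346 = 408
Group 2: 880 × 0.961 = 846
Group 3: 710 × 0.934 = 663
Group 4: 1180 × 0.969 = 1143
Group 5: 730 × 0.94 + 1270 × 0.398 = 686 + 505 = 1191
Population now: 0–14=408, 15–29=846, 30–44=663, 45–59=1143, 60+=1191
Period 2.
Births: 663 × 0.346 = 229
Group 2: 408 × 0.961 = 392
Group 3: 846 × 0.934 = 790
Group 4: 663 × 0.969 = 642
Group 5: 1143 × 0.94 + 1191 × 0.398 = 1074 + 474 = 1548
Population now: 0–14=229, 15–29=392, 30–44=790, 45–59=642, 60+=1548
Scenario B total after 2 periods: 3601
Difference B − A = 3601 − 3458 = 143

143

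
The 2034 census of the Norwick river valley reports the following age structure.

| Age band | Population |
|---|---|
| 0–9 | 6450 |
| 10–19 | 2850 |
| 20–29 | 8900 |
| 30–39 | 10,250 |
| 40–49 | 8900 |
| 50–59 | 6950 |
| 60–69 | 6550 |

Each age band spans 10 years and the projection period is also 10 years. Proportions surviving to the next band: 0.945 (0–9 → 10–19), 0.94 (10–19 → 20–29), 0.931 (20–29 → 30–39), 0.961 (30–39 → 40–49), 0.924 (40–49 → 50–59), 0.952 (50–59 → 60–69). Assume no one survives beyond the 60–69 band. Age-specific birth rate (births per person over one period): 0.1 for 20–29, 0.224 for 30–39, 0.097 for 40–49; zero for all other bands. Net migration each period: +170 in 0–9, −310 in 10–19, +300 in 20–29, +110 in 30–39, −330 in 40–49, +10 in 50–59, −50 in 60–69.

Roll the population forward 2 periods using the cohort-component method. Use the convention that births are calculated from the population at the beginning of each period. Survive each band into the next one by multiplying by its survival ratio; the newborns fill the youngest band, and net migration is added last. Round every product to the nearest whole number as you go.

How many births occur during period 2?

3102

After projecting period 1:
Births: 8900 × 0.1 = 890 ; 10250 × 0.224 = 2296 ; 8900 × 0.097 = 863 → 4049
10–19: 6450 × 0.945 = 6095
20–29: 2850 × 0.94 = 2679
30–39: 8900 × 0.931 = 8286
40–49: 10250 × 0.961 = 9850
50–59: 8900 × 0.924 = 8224
60–69: 6950 × 0.952 = 6616
Net migration: 0–9 + 170 → 4219; 10–19 − 310 → 5785; 20–29 + 300 → 2979; 30–39 + 110 → 8396; 40–49 − 330 → 9520; 50–59 + 10 → 8234; 60–69 − 50 → 6566
→ [4219, 5785, 2979, 8396, 9520, 8234, 6566]
After projecting period 2:
Births: 2979 × 0.1 = 298 ; 8396 × 0.224 = 1881 ; 9520 × 0.097 = 923 → 3102
10–19: 4219 × 0.945 = 3987
20–29: 5785 × 0.94 = 5438
30–39: 2979 × 0.931 = 2773
40–49: 8396 × 0.961 = 8069
50–59: 9520 × 0.924 = 8796
60–69: 8234 × 0.952 = 7839
Net migration: 0–9 + 170 → 3272; 10–19 − 310 → 3677; 20–29 + 300 → 5738; 30–39 + 110 → 2883; 40–49 − 330 → 7739; 50–59 + 10 → 8806; 60–69 − 50 → 7789
→ [3272, 3677, 5738, 2883, 7739, 8806, 7789]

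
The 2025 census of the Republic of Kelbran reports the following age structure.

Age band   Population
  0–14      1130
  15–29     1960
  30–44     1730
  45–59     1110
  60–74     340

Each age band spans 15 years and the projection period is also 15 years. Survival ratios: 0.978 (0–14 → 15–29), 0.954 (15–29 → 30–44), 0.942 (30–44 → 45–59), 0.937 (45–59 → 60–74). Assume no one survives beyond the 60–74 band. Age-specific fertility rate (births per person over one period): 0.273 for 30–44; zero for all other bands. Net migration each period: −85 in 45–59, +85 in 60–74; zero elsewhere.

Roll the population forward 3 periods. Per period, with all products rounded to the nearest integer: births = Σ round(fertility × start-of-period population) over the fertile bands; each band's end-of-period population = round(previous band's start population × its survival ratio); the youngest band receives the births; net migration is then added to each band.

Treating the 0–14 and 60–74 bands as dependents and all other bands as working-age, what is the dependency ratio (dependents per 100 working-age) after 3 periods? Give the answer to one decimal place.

Call the bands 1 to 5, youngest first.
Period 1.
Births: 1730 × 0.273 = 472
Band 2: 1130 × 0.978 = 1105
Band 3: 1960 × 0.954 = 1870
Band 4: 1730 × 0.942 = 1630
Band 5: 1110 × 0.937 = 1040
Net migration: Band 4 − 85 → 1545; Band 5 + 85 → 1125
End of period: [472, 1105, 1870, 1545, 1125]
Period 2.
Births: 1870 × 0.273 = 511
Band 2: 472 × 0.978 = 462
Band 3: 1105 × 0.954 = 1054
Band 4: 1870 × 0.942 = 1762
Band 5: 1545 × 0.937 = 1448
Net migration: Band 4 − 85 → 1677; Band 5 + 85 → 1533
End of period: [511, 462, 1054, 1677, 1533]
Period 3.
Births: 1054 × 0.273 = 288
Band 2: 511 × 0.978 = 500
Band 3: 462 × 0.954 = 441
Band 4: 1054 × 0.942 = 993
Band 5: 1677 × 0.937 = 1571
Net migration: Band 4 − 85 → 908; Band 5 + 85 → 1656
End of period: [288, 500, 441, 908, 1656]
Dependents (band 0–14 + band 60–74) = 288 + 1656 = 1944; working-age = 1849; ratio = 1944/1849 × 100 = 105.1

105.1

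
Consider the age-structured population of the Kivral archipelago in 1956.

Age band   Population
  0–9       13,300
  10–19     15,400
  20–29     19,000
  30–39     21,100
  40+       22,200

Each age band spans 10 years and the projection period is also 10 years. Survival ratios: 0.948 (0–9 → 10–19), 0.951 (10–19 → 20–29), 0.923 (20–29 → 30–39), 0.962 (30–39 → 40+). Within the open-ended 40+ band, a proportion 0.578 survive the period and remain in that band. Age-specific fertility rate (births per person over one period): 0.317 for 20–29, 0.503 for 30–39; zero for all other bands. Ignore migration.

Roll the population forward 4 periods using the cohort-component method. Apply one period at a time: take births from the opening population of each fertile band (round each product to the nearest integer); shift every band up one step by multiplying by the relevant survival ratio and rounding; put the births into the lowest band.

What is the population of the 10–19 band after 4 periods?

Numbering the groups 1..5 from youngest to oldest:
After projecting period 1:
Births: 19000 × 0.317 = 6023  |  21100 × 0.503 = 10613 → 16636
Group 2: 13300 × 0.948 = 12608
Group 3: 15400 × 0.951 = 14645
Group 4: 19000 × 0.923 = 17537
Group 5: 21100 × 0.962 + 22200 × 0.578 = 20298 + 12832 = 33130
Population now: 0–9=16636, 10–19=12608, 20–29=14645, 30–39=17537, 40+=33130
After projecting period 2:
Births: 14645 × 0.317 = 4642  |  17537 × 0.503 = 8821 → 13463
Group 2: 16636 × 0.948 = 15771
Group 3: 12608 × 0.951 = 11990
Group 4: 14645 × 0.923 = 13517
Group 5: 17537 × 0.962 + 33130 × 0.578 = 16871 + 19149 = 36020
Population now: 0–9=13463, 10–19=15771, 20–29=11990, 30–39=13517, 40+=36020
After projecting period 3:
Births: 11990 × 0.317 = 3801  |  13517 × 0.503 = 6799 → 10600
Group 2: 13463 × 0.948 = 12763
Group 3: 15771 × 0.951 = 14998
Group 4: 11990 × 0.923 = 11067
Group 5: 13517 × 0.962 + 36020 × 0.578 = 13003 + 20820 = 33823
Population now: 0–9=10600, 10–19=12763, 20–29=14998, 30–39=11067, 40+=33823
After projecting period 4:
Births: 14998 × 0.317 = 4754  |  11067 × 0.503 = 5567 → 10321
Group 2: 10600 × 0.948 = 10049
Group 3: 12763 × 0.951 = 12138
Group 4: 14998 × 0.923 = 13843
Group 5: 11067 × 0.962 + 33823 × 0.578 = 10646 + 19550 = 30196
Population now: 0–9=10321, 10–19=10049, 20–29=12138, 30–39=13843, 40+=30196

10049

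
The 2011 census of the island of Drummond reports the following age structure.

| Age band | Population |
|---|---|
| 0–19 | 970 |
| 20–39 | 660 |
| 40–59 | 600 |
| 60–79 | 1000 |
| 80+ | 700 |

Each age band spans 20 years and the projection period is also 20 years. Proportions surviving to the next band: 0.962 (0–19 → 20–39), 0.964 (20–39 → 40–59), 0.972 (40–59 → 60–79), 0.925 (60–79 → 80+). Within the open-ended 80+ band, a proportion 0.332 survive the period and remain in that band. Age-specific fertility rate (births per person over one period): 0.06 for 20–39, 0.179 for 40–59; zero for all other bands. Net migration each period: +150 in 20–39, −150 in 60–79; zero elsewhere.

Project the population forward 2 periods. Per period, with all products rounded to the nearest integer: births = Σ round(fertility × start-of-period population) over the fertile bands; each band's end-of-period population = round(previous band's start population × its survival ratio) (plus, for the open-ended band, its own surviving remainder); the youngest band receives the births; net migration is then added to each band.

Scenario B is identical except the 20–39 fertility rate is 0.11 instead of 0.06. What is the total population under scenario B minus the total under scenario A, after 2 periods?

86

Let group 1 be 0–19 through group 5 = 80+.
— Period 1 —
Births: 660 × 0.06 = 40 ; 600 × 0.179 = 107 ⇒ total 147
Group 2: 970 × 0.962 = 933
Group 3: 660 × 0.964 = 636
Group 4: 600 × 0.972 = 583
Group 5: 1000 × 0.925 + 700 × 0.332 = 925 + 232 = 1157
Net migration: Group 2 + 150 → 1083; Group 4 − 150 → 433
Population now: 0–19=147, 20–39=1083, 40–59=636, 60–79=433, 80+=1157
— Period 2 —
Births: 1083 × 0.06 = 65 ; 636 × 0.179 = 114 ⇒ total 179
Group 2: 147 × 0.962 = 141
Group 3: 1083 × 0.964 = 1044
Group 4: 636 × 0.972 = 618
Group 5: 433 × 0.925 + 1157 × 0.332 = 401 + 384 = 785
Net migration: Group 2 + 150 → 291; Group 4 − 150 → 468
Population now: 0–19=179, 20–39=291, 40–59=1044, 60–79=468, 80+=785
Scenario A total after 2 periods: 2767
Scenario B projection —
— Period 1 —
Births: 660 × 0.11 = 73 ; 600 × 0.179 = 107 ⇒ total 180
Group 2: 970 × 0.962 = 933
Group 3: 660 × 0.964 = 636
Group 4: 600 × 0.972 = 583
Group 5: 1000 × 0.925 + 700 × 0.332 = 925 + 232 = 1157
Net migration: Group 2 + 150 → 1083; Group 4 − 150 → 433
Population now: 0–19=180, 20–39=1083, 40–59=636, 60–79=433, 80+=1157
— Period 2 —
Births: 1083 × 0.11 = 119 ; 636 × 0.179 = 114 ⇒ total 233
Group 2: 180 × 0.962 = 173
Group 3: 1083 × 0.964 = 1044
Group 4: 636 × 0.972 = 618
Group 5: 433 × 0.925 + 1157 × 0.332 = 401 + 384 = 785
Net migration: Group 2 + 150 → 323; Group 4 − 150 → 468
Population now: 0–19=233, 20–39=323, 40–59=1044, 60–79=468, 80+=785
Scenario B total after 2 periods: 2853
Difference B − A = 2853 − 2767 = 86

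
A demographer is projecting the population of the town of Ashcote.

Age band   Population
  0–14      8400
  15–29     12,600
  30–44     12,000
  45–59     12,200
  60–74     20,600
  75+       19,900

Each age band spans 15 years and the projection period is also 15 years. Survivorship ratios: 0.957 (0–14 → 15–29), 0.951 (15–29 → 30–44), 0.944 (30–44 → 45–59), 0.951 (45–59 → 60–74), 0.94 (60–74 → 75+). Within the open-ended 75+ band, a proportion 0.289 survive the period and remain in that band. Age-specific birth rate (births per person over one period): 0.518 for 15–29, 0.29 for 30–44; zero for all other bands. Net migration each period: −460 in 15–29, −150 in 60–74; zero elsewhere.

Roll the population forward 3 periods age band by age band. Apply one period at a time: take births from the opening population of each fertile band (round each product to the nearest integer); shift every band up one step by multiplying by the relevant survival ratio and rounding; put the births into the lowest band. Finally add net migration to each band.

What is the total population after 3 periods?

54713

Let band 1 be 0–14 through band 6 = 75+.
Period 1:
Births: 12600 × 0.518 = 6527 ; 12000 × 0.29 = 3480 → 10007
Band 2: 8400 × 0.957 = 8039
Band 3: 12600 × 0.951 = 11983
Band 4: 12000 × 0.944 = 11328
Band 5: 12200 × 0.951 = 11602
Band 6: 20600 × 0.94 + 19900 × 0.289 = 19364 + 5751 = 25115
Net migration: Band 2 − 460 → 7579; Band 5 − 150 → 11452
Giving 10007 / 7579 / 11983 / 11328 / 11452 / 25115.
Period 2:
Births: 7579 × 0.518 = 3926 ; 11983 × 0.29 = 3475 → 7401
Band 2: 10007 × 0.957 = 9577
Band 3: 7579 × 0.951 = 7208
Band 4: 11983 × 0.944 = 11312
Band 5: 11328 × 0.951 = 10773
Band 6: 11452 × 0.94 + 25115 × 0.289 = 10765 + 7258 = 18023
Net migration: Band 2 − 460 → 9117; Band 5 − 150 → 10623
Giving 7401 / 9117 / 7208 / 11312 / 10623 / 18023.
Period 3:
Births: 9117 × 0.518 = 4723 ; 7208 × 0.29 = 2090 → 6813
Band 2: 7401 × 0.957 = 7083
Band 3: 9117 × 0.951 = 8670
Band 4: 7208 × 0.944 = 6804
Band 5: 11312 × 0.951 = 10758
Band 6: 10623 × 0.94 + 18023 × 0.289 = 9986 + 5209 = 15195
Net migration: Band 2 − 460 → 6623; Band 5 − 150 → 10608
Giving 6813 / 6623 / 8670 / 6804 / 10608 / 15195.
Total after period 3: 6813 + 6623 + 8670 + 6804 + 10608 + 15195 = 54713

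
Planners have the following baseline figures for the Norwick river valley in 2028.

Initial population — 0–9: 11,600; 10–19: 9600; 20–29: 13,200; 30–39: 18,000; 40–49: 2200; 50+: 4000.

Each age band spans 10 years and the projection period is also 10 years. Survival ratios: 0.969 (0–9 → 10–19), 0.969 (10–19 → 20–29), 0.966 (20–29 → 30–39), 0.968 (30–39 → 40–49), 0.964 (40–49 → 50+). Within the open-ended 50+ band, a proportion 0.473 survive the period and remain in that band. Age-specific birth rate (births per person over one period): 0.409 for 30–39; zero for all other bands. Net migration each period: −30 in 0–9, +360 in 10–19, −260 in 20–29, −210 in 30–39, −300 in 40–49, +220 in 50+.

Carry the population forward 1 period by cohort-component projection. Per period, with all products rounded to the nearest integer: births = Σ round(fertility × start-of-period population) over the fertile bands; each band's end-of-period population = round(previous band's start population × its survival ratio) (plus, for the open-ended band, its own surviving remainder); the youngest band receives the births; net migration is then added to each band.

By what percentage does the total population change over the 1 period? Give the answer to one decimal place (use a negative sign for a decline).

5.6

Numbering the groups 1..6 from youngest to oldest:
[period 1]
Births: 18000 × 0.409 = 7362
Group 2: 11600 × 0.969 = 11240
Group 3: 9600 × 0.969 = 9302
Group 4: 13200 × 0.966 = 12751
Group 5: 18000 × 0.968 = 17424
Group 6: 2200 × 0.964 + 4000 × 0.473 = 2121 + 1892 = 4013
Net migration: Group 1 − 30 → 7332; Group 2 + 360 → 11600; Group 3 − 260 → 9042; Group 4 − 210 → 12541; Group 5 − 300 → 17124; Group 6 + 220 → 4233
Population now: 0–9=7332, 10–19=11600, 20–29=9042, 30–39=12541, 40–49=17124, 50+=4233
Total: 58600 → 61872; change = 3272; percentage change = 5.6%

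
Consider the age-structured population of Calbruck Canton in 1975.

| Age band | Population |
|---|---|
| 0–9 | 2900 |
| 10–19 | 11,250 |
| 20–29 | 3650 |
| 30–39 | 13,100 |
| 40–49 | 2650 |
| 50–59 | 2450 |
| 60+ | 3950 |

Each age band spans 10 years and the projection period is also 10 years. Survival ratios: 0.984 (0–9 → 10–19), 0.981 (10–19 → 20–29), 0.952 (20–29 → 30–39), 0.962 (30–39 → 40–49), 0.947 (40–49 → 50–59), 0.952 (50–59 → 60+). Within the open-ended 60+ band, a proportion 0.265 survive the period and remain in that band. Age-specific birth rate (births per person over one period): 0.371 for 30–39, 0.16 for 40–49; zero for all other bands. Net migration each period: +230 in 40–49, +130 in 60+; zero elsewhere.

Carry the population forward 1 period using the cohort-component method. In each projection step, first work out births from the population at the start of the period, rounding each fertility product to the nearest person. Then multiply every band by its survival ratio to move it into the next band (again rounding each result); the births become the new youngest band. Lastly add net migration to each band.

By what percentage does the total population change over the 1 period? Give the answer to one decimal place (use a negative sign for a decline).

— Period 1 —
Births: 13100 × 0.371 = 4860, 2650 × 0.16 = 424 → 5284
10–19: 2900 × 0.984 = 2854
20–29: 11250 × 0.981 = 11036
30–39: 3650 × 0.952 = 3475
40–49: 13100 × 0.962 = 12602
50–59: 2650 × 0.947 = 2510
60+: 2450 × 0.952 + 3950 × 0.265 = 2332 + 1047 = 3379
Net migration: 40–49 + 230 → 12832; 60+ + 130 → 3509
Giving 5284 / 2854 / 11036 / 3475 / 12832 / 2510 / 3509.
Total: 39950 → 41500; change = 1550; percentage change = 3.9%

3.9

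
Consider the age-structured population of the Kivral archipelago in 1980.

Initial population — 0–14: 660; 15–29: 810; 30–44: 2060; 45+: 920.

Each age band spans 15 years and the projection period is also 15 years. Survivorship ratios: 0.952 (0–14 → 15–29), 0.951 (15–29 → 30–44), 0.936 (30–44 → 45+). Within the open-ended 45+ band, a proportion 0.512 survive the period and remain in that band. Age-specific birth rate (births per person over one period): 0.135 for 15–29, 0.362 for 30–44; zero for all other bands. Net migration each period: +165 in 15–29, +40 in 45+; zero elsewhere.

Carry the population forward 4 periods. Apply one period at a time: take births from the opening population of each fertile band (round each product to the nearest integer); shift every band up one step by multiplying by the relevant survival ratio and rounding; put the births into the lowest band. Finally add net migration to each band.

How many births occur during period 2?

386

(Bands numbered youngest = 1 to oldest = 4.)
— Period 1 —
Births: 810 × 0.135 = 109, 2060 × 0.362 = 746 → 855
Band 2: 660 × 0.952 = 628
Band 3: 810 × 0.951 = 770
Band 4: 2060 × 0.936 + 920 × 0.512 = 1928 + 471 = 2399
Net migration: Band 2 + 165 → 793; Band 4 + 40 → 2439
End of period: [855, 793, 770, 2439]
— Period 2 —
Births: 793 × 0.135 = 107, 770 × 0.362 = 279 → 386
Band 2: 855 × 0.952 = 814
Band 3: 793 × 0.951 = 754
Band 4: 770 × 0.936 + 2439 × 0.512 = 721 + 1249 = 1970
Net migration: Band 2 + 165 → 979; Band 4 + 40 → 2010
End of period: [386, 979, 754, 2010]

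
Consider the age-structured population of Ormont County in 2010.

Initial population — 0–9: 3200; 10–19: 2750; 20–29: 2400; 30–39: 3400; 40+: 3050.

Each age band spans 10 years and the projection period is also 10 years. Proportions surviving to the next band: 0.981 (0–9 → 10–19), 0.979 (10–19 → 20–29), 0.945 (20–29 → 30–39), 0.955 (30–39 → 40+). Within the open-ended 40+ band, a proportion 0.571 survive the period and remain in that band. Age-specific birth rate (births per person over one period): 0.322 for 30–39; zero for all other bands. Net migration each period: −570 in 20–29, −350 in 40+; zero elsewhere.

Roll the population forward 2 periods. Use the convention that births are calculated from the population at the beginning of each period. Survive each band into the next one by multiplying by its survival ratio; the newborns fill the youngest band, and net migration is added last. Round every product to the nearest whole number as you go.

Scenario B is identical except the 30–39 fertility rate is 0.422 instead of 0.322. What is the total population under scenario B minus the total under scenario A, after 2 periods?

561

Period 1.
Births: 3400 × 0.322 = 1095
10–19: 3200 × 0.981 = 3139
20–29: 2750 × 0.979 = 2692
30–39: 2400 × 0.945 = 2268
40+: 3400 × 0.955 + 3050 × 0.571 = 3247 + 1742 = 4989
Net migration: 20–29 − 570 → 2122; 40+ − 350 → 4639
Giving 1095 / 3139 / 2122 / 2268 / 4639.
Period 2.
Births: 2268 × 0.322 = 730
10–19: 1095 × 0.981 = 1074
20–29: 3139 × 0.979 = 3073
30–39: 2122 × 0.945 = 2005
40+: 2268 × 0.955 + 4639 × 0.571 = 2166 + 2649 = 4815
Net migration: 20–29 − 570 → 2503; 40+ − 350 → 4465
Giving 730 / 1074 / 2503 / 2005 / 4465.
Scenario A total after 2 periods: 10777
Scenario B projection —
Period 1.
Births: 3400 × 0.422 = 1435
10–19: 3200 × 0.981 = 3139
20–29: 2750 × 0.979 = 2692
30–39: 2400 × 0.945 = 2268
40+: 3400 × 0.955 + 3050 × 0.571 = 3247 + 1742 = 4989
Net migration: 20–29 − 570 → 2122; 40+ − 350 → 4639
Giving 1435 / 3139 / 2122 / 2268 / 4639.
Period 2.
Births: 2268 × 0.422 = 957
10–19: 1435 × 0.981 = 1408
20–29: 3139 × 0.979 = 3073
30–39: 2122 × 0.945 = 2005
40+: 2268 × 0.955 + 4639 × 0.571 = 2166 + 2649 = 4815
Net migration: 20–29 − 570 → 2503; 40+ − 350 → 4465
Giving 957 / 1408 / 2503 / 2005 / 4465.
Scenario B total after 2 periods: 11338
Difference B − A = 11338 − 10777 = 561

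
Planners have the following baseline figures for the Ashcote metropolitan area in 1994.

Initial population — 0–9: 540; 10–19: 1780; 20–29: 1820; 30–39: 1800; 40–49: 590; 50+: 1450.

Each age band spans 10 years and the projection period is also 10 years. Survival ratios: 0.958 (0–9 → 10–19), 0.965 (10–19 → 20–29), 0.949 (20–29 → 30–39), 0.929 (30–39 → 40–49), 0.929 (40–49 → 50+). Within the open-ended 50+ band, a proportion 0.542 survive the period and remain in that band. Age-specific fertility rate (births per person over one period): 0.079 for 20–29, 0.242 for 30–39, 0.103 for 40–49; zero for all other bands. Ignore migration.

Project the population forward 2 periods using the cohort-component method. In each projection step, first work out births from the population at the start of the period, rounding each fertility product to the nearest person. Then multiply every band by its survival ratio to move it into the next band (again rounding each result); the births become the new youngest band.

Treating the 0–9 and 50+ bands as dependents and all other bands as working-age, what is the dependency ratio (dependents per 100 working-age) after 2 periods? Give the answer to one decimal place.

Call the bands 1 to 6, youngest first.
Period 1.
Births: 1820 * 0.079 = 144  |  1800 * 0.242 = 436  |  590 * 0.103 = 61 ⇒ total 641
Band 2: 540 * 0.958 = 517
Band 3: 1780 * 0.965 = 1718
Band 4: 1820 * 0.949 = 1727
Band 5: 1800 * 0.929 = 1672
Band 6: 590 * 0.929 + 1450 * 0.542 = 548 + 786 = 1334
End of period: [641, 517, 1718, 1727, 1672, 1334]
Period 2.
Births: 1718 * 0.079 = 136  |  1727 * 0.242 = 418  |  1672 * 0.103 = 172 ⇒ total 726
Band 2: 641 * 0.958 = 614
Band 3: 517 * 0.965 = 499
Band 4: 1718 * 0.949 = 1630
Band 5: 1727 * 0.929 = 1604
Band 6: 1672 * 0.929 + 1334 * 0.542 = 1553 + 723 = 2276
End of period: [726, 614, 499, 1630, 1604, 2276]
Dependents (band 0–9 + band 50+) = 726 + 2276 = 3002; working-age = 4347; ratio = 3002/4347 × 100 = 69.1

69.1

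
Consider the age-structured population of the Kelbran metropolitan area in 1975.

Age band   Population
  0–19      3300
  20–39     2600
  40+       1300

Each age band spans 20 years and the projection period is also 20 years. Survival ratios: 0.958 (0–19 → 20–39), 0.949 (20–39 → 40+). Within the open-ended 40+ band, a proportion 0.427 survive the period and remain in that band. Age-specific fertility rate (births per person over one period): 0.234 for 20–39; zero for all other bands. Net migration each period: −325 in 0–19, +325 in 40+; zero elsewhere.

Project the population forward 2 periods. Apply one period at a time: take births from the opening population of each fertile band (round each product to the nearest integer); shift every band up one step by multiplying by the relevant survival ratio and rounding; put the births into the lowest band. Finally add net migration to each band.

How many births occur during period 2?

740

— Period 1 —
Births: 2600 × 0.234 = 608
20–39: 3300 × 0.958 = 3161
40+: 2600 × 0.949 + 1300 × 0.427 = 2467 + 555 = 3022
Net migration: 0–19 − 325 → 283; 40+ + 325 → 3347
Population now: 0–19=283, 20–39=3161, 40+=3347
— Period 2 —
Births: 3161 × 0.234 = 740
20–39: 283 × 0.958 = 271
40+: 3161 × 0.949 + 3347 × 0.427 = 3000 + 1429 = 4429
Net migration: 0–19 − 325 → 415; 40+ + 325 → 4754
Population now: 0–19=415, 20–39=271, 40+=4754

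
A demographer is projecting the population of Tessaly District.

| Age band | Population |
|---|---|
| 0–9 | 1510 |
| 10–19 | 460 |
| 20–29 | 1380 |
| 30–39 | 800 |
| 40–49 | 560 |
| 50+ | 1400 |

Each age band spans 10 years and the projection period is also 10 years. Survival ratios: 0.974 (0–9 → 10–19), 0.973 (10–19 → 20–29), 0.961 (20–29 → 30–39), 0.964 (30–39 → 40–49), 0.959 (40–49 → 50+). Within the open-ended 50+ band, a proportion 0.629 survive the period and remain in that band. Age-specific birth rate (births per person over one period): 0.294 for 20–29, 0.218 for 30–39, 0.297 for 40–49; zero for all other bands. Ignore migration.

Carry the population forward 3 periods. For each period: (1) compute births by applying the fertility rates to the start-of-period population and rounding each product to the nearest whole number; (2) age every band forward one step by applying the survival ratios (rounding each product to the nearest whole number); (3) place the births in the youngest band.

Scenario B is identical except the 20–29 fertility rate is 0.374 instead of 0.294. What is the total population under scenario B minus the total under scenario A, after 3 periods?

Let band 1 be 0–9 through band 6 = 50+.
[period 1]
Births: 1380 * 0.294 = 406, 800 * 0.218 = 174, 560 * 0.297 = 166 — total 746
Band 2: 1510 * 0.974 = 1471
Band 3: 460 * 0.973 = 448
Band 4: 1380 * 0.961 = 1326
Band 5: 800 * 0.964 = 771
Band 6: 560 * 0.959 + 1400 * 0.629 = 537 + 881 = 1418
Population now: 0–9=746, 10–19=1471, 20–29=448, 30–39=1326, 40–49=771, 50+=1418
[period 2]
Births: 448 * 0.294 = 132, 1326 * 0.218 = 289, 771 * 0.297 = 229 — total 650
Band 2: 746 * 0.974 = 727
Band 3: 1471 * 0.973 = 1431
Band 4: 448 * 0.961 = 431
Band 5: 1326 * 0.964 = 1278
Band 6: 771 * 0.959 + 1418 * 0.629 = 739 + 892 = 1631
Population now: 0–9=650, 10–19=727, 20–29=1431, 30–39=431, 40–49=1278, 50+=1631
[period 3]
Births: 1431 * 0.294 = 421, 431 * 0.218 = 94, 1278 * 0.297 = 380 — total 895
Band 2: 650 * 0.974 = 633
Band 3: 727 * 0.973 = 707
Band 4: 1431 * 0.961 = 1375
Band 5: 431 * 0.964 = 415
Band 6: 1278 * 0.959 + 1631 * 0.629 = 1226 + 1026 = 2252
Population now: 0–9=895, 10–19=633, 20–29=707, 30–39=1375, 40–49=415, 50+=2252
Scenario A total after 3 periods: 6277
Scenario B projection —
[period 1]
Births: 1380 * 0.374 = 516, 800 * 0.218 = 174, 560 * 0.297 = 166 — total 856
Band 2: 1510 * 0.974 = 1471
Band 3: 460 * 0.973 = 448
Band 4: 1380 * 0.961 = 1326
Band 5: 800 * 0.964 = 771
Band 6: 560 * 0.959 + 1400 * 0.629 = 537 + 881 = 1418
Population now: 0–9=856, 10–19=1471, 20–29=448, 30–39=1326, 40–49=771, 50+=1418
[period 2]
Births: 448 * 0.374 = 168, 1326 * 0.218 = 289, 771 * 0.297 = 229 — total 686
Band 2: 856 * 0.974 = 834
Band 3: 1471 * 0.973 = 1431
Band 4: 448 * 0.961 = 431
Band 5: 1326 * 0.964 = 1278
Band 6: 771 * 0.959 + 1418 * 0.629 = 739 + 892 = 1631
Population now: 0–9=686, 10–19=834, 20–29=1431, 30–39=431, 40–49=1278, 50+=1631
[period 3]
Births: 1431 * 0.374 = 535, 431 * 0.218 = 94, 1278 * 0.297 = 380 — total 1009
Band 2: 686 * 0.974 = 668
Band 3: 834 * 0.973 = 811
Band 4: 1431 * 0.961 = 1375
Band 5: 431 * 0.964 = 415
Band 6: 1278 * 0.959 + 1631 * 0.629 = 1226 + 1026 = 2252
Population now: 0–9=1009, 10–19=668, 20–29=811, 30–39=1375, 40–49=415, 50+=2252
Scenario B total after 3 periods: 6530
Difference B − A = 6530 − 6277 = 253

253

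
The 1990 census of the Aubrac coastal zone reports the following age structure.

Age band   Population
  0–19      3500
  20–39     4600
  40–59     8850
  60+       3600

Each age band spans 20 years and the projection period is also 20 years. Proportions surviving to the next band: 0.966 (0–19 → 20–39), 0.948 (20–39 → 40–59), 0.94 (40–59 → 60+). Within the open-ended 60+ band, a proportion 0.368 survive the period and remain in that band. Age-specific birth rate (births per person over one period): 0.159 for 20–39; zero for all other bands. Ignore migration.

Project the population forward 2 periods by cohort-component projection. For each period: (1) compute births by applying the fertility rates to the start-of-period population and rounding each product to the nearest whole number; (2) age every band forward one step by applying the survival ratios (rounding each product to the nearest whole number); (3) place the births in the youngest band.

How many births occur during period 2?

Let band 1 be 0–19 through band 4 = 60+.
Period 1.
Births: 4600 × 0.159 = 731
Band 2: 3500 × 0.966 = 3381
Band 3: 4600 × 0.948 = 4361
Band 4: 8850 × 0.94 + 3600 × 0.368 = 8319 + 1325 = 9644
End of period: [731, 3381, 4361, 9644]
Period 2.
Births: 3381 × 0.159 = 538
Band 2: 731 × 0.966 = 706
Band 3: 3381 × 0.948 = 3205
Band 4: 4361 × 0.94 + 9644 × 0.368 = 4099 + 3549 = 7648
End of period: [538, 706, 3205, 7648]

538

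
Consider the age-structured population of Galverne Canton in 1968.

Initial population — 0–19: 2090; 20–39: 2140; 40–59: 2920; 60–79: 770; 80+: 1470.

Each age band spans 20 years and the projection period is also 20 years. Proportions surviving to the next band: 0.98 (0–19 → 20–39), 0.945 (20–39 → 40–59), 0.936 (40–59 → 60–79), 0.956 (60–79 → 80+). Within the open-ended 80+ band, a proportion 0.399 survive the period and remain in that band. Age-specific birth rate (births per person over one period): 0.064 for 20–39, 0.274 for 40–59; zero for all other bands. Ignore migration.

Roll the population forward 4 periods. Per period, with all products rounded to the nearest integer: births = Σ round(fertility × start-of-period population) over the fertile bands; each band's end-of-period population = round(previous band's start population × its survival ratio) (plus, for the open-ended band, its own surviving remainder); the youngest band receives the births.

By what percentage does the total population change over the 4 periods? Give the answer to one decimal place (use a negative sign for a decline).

-44.0

Call the bands 1 to 5, youngest first.
Period 1:
Births: 2140 * 0.064 = 137  |  2920 * 0.274 = 800 ⇒ total 937
Band 2: 2090 * 0.98 = 2048
Band 3: 2140 * 0.945 = 2022
Band 4: 2920 * 0.936 = 2733
Band 5: 770 * 0.956 + 1470 * 0.399 = 736 + 587 = 1323
End of period: [937, 2048, 2022, 2733, 1323]
Period 2:
Births: 2048 * 0.064 = 131  |  2022 * 0.274 = 554 ⇒ total 685
Band 2: 937 * 0.98 = 918
Band 3: 2048 * 0.945 = 1935
Band 4: 2022 * 0.936 = 1893
Band 5: 2733 * 0.956 + 1323 * 0.399 = 2613 + 528 = 3141
End of period: [685, 918, 1935, 1893, 3141]
Period 3:
Births: 918 * 0.064 = 59  |  1935 * 0.274 = 530 ⇒ total 589
Band 2: 685 * 0.98 = 671
Band 3: 918 * 0.945 = 868
Band 4: 1935 * 0.936 = 1811
Band 5: 1893 * 0.956 + 3141 * 0.399 = 1810 + 1253 = 3063
End of period: [589, 671, 868, 1811, 3063]
Period 4:
Births: 671 * 0.064 = 43  |  868 * 0.274 = 238 ⇒ total 281
Band 2: 589 * 0.98 = 577
Band 3: 671 * 0.945 = 634
Band 4: 868 * 0.936 = 812
Band 5: 1811 * 0.956 + 3063 * 0.399 = 1731 + 1222 = 2953
End of period: [281, 577, 634, 812, 2953]
Total: 9390 → 5257; change = -4133; percentage change = -44.0%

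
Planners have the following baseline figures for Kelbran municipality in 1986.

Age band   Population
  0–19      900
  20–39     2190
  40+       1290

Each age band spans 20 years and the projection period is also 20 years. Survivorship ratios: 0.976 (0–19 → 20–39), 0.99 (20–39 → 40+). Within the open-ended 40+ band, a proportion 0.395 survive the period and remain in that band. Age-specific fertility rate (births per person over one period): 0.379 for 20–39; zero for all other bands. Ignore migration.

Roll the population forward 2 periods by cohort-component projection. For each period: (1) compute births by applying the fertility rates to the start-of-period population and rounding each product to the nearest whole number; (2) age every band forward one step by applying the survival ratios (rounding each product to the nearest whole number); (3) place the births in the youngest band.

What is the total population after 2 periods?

3070

[period 1]
Births: 2190 × 0.379 = 830
20–39: 900 × 0.976 = 878
40+: 2190 × 0.99 + 1290 × 0.395 = 2168 + 510 = 2678
End of period: [830, 878, 2678]
[period 2]
Births: 878 × 0.379 = 333
20–39: 830 × 0.976 = 810
40+: 878 × 0.99 + 2678 × 0.395 = 869 + 1058 = 1927
End of period: [333, 810, 1927]
Total after period 2: 333 + 810 + 1927 = 3070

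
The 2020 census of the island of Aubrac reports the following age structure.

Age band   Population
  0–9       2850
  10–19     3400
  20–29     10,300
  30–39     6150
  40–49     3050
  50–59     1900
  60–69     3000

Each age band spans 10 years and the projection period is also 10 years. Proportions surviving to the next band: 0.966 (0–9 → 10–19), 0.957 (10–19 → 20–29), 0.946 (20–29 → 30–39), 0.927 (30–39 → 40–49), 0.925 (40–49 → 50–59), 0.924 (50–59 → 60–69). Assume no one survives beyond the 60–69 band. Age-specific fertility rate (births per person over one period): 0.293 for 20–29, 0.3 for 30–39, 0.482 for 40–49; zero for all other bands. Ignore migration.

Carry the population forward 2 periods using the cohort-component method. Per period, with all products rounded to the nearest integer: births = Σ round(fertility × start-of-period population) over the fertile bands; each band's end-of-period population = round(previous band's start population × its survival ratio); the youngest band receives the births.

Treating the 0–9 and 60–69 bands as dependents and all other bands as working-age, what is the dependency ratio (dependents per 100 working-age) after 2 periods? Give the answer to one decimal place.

35.3

Period 1.
Births: 10300 * 0.293 = 3018, 6150 * 0.3 = 1845, 3050 * 0.482 = 1470 ⇒ total 6333
10–19: 2850 * 0.966 = 2753
20–29: 3400 * 0.957 = 3254
30–39: 10300 * 0.946 = 9744
40–49: 6150 * 0.927 = 5701
50–59: 3050 * 0.925 = 2821
60–69: 1900 * 0.924 = 1756
Giving 6333 / 2753 / 3254 / 9744 / 5701 / 2821 / 1756.
Period 2.
Births: 3254 * 0.293 = 953, 9744 * 0.3 = 2923, 5701 * 0.482 = 2748 ⇒ total 6624
10–19: 6333 * 0.966 = 6118
20–29: 2753 * 0.957 = 2635
30–39: 3254 * 0.946 = 3078
40–49: 9744 * 0.927 = 9033
50–59: 5701 * 0.925 = 5273
60–69: 2821 * 0.924 = 2607
Giving 6624 / 6118 / 2635 / 3078 / 9033 / 5273 / 2607.
Dependents (band 0–9 + band 60–69) = 6624 + 2607 = 9231; working-age = 26137; ratio = 9231/26137 × 100 = 35.3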